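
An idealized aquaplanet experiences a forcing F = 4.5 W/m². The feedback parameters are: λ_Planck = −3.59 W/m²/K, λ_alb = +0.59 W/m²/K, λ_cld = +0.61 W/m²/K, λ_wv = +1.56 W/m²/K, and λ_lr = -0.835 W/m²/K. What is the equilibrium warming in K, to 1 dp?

2.7 K

Net feedback parameter λ = (−3.59) + (+0.59) + (+0.61) + (+1.56) + (-0.835) = -1.665 W/m²/K.
ΔT = −F/λ = −4.5/(-1.665) = 2.7 K.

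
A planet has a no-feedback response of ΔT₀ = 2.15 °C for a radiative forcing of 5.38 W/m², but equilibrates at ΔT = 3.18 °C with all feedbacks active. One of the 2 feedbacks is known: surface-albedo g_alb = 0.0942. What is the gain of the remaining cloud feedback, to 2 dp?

Amplification A = ΔT/ΔT₀ = 3.18/2.15 = 1.479.
Total gain g = 1 − 1/A = 1 − 1/1.479 = 0.3239.
The known gain is 0.0942.
g_cld = 0.3239 − 0.0942 = 0.23.

0.23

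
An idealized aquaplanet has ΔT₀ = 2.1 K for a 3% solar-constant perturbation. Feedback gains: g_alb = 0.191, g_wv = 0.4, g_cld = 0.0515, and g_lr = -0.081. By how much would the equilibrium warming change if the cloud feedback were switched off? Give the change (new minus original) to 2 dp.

Original: g = 0.5615, ΔT = 2.1/(1−0.5615) = 4.7891 K.
Without cloud: g' = 0.51, ΔT' = 2.1/(1−0.51) = 4.2857 K.
Change = 4.2857 − 4.7891 = -0.50 K.

-0.50 K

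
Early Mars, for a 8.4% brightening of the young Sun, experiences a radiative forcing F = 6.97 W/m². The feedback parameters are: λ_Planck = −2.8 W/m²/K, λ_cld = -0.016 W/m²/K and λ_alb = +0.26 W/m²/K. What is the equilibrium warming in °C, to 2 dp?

Net feedback parameter λ = (−2.8) + (-0.016) + (+0.26) = -2.556 W/m²/K.
ΔT = −F/λ = −6.97/(-2.556) = 2.73 °C.

2.73 °C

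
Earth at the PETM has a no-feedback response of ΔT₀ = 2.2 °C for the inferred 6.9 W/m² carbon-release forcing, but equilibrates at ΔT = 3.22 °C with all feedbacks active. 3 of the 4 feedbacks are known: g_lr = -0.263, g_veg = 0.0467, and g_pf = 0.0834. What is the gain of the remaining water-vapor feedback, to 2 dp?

0.45

Amplification A = ΔT/ΔT₀ = 3.22/2.2 = 1.464.
Total gain g = 1 − 1/A = 1 − 1/1.464 = 0.3169.
Known gains sum to -0.263 + 0.0467 + 0.0834 = -0.1329.
g_wv = 0.3169 + 0.1329 = 0.45.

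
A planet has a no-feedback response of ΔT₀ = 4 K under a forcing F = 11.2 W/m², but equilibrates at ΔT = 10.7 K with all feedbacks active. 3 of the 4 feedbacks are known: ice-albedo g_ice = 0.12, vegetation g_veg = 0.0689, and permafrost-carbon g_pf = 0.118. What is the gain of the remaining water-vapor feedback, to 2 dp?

0.32

Amplification A = ΔT/ΔT₀ = 10.7/4 = 2.675.
Total gain g = 1 − 1/A = 1 − 1/2.675 = 0.6262.
Known gains sum to 0.12 + 0.0689 + 0.118 = 0.3069.
g_wv = 0.6262 − 0.3069 = 0.32.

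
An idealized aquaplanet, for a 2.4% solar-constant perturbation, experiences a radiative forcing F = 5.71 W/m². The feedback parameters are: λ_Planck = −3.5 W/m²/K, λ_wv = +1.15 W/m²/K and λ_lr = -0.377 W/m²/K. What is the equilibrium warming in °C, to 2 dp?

2.09 °C

Net feedback parameter λ = (−3.5) + (+1.15) + (-0.377) = -2.727 W/m²/K.
ΔT = −F/λ = −5.71/(-2.727) = 2.09 °C.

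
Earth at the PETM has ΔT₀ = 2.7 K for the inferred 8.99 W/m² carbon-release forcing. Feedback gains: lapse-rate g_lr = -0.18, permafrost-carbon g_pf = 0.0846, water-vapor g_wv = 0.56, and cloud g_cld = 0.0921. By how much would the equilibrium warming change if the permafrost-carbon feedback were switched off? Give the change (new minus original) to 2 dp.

-0.98 K

Original: g = 0.5567, ΔT = 2.7/(1−0.5567) = 6.0907 K.
Without permafrost-carbon: g' = 0.4721, ΔT' = 2.7/(1−0.4721) = 5.1146 K.
Change = 5.1146 − 6.0907 = -0.98 K.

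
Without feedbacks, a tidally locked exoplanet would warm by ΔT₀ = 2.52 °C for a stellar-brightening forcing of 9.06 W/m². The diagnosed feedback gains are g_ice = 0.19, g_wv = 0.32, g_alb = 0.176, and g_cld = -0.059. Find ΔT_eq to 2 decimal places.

Total gain g = 0.19 + 0.32 + 0.176 − 0.059 = 0.627.
Amplification A = 1/(1 − 0.627) = 2.681.
ΔT = 2.52 × 2.681 = 6.76 °C.

6.76 °C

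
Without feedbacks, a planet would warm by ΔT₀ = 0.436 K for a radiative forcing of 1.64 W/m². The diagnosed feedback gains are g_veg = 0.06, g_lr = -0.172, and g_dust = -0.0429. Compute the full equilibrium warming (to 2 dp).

Total gain g = 0.06 − 0.172 − 0.0429 = -0.1549.
Amplification A = 1/(1 + 0.1549) = 0.8659.
ΔT = 0.436 × 0.8659 = 0.38 K.

0.38 K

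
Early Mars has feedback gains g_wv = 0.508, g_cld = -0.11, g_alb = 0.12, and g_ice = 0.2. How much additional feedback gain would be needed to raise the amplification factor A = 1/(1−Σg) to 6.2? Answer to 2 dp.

0.12

Current total gain = 0.718.
Target gain for A = 6.2: g* = 1 − 1/6.2 = 0.8387.
Additional gain needed = 0.8387 − 0.718 = 0.12.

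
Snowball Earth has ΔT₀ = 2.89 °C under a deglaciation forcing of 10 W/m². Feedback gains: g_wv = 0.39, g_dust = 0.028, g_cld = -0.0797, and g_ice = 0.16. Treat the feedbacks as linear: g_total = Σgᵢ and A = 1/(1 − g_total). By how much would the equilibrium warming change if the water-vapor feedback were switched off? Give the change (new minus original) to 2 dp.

-2.52 °C

Original: g = 0.4983, ΔT = 2.89/(1−0.4983) = 5.7604 °C.
Without water-vapor: g' = 0.1083, ΔT' = 2.89/(1−0.1083) = 3.2410 °C.
Change = 3.2410 − 5.7604 = -2.52 °C.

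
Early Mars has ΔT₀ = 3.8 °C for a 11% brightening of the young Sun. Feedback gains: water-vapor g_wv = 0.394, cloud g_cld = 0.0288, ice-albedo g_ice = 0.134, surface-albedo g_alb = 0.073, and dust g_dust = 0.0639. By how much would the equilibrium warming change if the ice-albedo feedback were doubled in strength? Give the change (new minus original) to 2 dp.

Original: g = 0.6937, ΔT = 3.8/(1−0.6937) = 12.4061 °C.
With doubled ice-albedo: g' = 0.8277, ΔT' = 3.8/(1−0.8277) = 22.0546 °C.
Change = 22.0546 − 12.4061 = 9.65 °C.

9.65 °C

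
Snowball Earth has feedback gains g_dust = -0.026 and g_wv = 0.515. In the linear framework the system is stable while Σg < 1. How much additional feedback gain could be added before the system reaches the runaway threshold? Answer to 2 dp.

Current total gain = -0.026 + 0.515 = 0.489.
Margin to runaway = 1 − 0.489 = 0.51.

0.51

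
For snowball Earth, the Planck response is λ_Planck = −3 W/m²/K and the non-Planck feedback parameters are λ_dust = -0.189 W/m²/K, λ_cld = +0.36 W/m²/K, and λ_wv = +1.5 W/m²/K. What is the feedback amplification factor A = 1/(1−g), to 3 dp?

2.257

Convert to gains: g_dust = -0.189/3 = -0.063; g_cld = 0.36/3 = 0.12; g_wv = 1.5/3 = 0.5.
Total gain g = 0.557.
A = 1/(1 − 0.557) = 2.257.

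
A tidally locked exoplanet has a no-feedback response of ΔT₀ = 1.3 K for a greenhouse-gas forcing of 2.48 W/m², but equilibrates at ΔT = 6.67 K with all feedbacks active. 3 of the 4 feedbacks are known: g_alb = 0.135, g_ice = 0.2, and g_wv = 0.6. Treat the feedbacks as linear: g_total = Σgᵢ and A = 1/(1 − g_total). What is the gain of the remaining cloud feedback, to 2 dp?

Amplification A = ΔT/ΔT₀ = 6.67/1.3 = 5.131.
Total gain g = 1 − 1/A = 1 − 1/5.131 = 0.8051.
Known gains sum to 0.135 + 0.2 + 0.6 = 0.935.
g_cld = 0.8051 − 0.935 = -0.13.

-0.13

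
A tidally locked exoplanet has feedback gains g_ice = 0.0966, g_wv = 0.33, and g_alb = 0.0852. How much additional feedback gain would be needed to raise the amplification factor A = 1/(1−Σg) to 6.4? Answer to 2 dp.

0.33

Current total gain = 0.5118.
Target gain for A = 6.4: g* = 1 − 1/6.4 = 0.8438.
Additional gain needed = 0.8438 − 0.5118 = 0.33.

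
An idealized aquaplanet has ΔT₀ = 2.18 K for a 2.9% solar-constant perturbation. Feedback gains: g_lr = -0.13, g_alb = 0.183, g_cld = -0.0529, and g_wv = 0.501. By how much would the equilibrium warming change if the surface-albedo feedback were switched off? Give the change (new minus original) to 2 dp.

Original: g = 0.5011, ΔT = 2.18/(1−0.5011) = 4.3696 K.
Without surface-albedo: g' = 0.3181, ΔT' = 2.18/(1−0.3181) = 3.1969 K.
Change = 3.1969 − 4.3696 = -1.17 K.

-1.17 K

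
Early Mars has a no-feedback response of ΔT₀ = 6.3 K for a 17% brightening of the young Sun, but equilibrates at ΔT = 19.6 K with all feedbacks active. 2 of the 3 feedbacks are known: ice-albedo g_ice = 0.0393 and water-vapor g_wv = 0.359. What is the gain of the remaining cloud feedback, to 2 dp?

0.28

Amplification A = ΔT/ΔT₀ = 19.6/6.3 = 3.111.
Total gain g = 1 − 1/A = 1 − 1/3.111 = 0.6786.
Known gains sum to 0.0393 + 0.359 = 0.3983.
g_cld = 0.6786 − 0.3983 = 0.28.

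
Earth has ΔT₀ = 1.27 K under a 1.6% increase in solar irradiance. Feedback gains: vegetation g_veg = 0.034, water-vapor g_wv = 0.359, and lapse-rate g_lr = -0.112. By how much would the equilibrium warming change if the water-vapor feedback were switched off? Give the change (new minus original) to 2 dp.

Original: g = 0.281, ΔT = 1.27/(1−0.281) = 1.7663 K.
Without water-vapor: g' = -0.078, ΔT' = 1.27/(1+0.078) = 1.1781 K.
Change = 1.1781 − 1.7663 = -0.59 K.

-0.59 K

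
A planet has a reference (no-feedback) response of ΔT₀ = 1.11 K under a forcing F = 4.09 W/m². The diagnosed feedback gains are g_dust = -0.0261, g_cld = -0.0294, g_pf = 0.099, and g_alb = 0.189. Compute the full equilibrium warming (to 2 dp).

Total gain g = -0.0261 − 0.0294 + 0.099 + 0.189 = 0.2325.
Amplification A = 1/(1 − 0.2325) = 1.303.
ΔT = 1.11 × 1.303 = 1.45 K.

1.45 K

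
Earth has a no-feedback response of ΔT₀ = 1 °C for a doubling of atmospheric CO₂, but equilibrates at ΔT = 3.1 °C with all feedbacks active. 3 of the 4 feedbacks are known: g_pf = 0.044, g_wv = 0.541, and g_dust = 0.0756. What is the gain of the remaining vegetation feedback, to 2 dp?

Amplification A = ΔT/ΔT₀ = 3.1/1 = 3.1.
Total gain g = 1 − 1/A = 1 − 1/3.1 = 0.6774.
Known gains sum to 0.044 + 0.541 + 0.0756 = 0.6606.
g_veg = 0.6774 − 0.6606 = 0.02.

0.02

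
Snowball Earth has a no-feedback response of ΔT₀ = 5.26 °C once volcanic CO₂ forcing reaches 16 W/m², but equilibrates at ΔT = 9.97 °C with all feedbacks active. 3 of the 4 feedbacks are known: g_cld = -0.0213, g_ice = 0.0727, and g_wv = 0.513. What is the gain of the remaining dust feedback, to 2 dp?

-0.09

Amplification A = ΔT/ΔT₀ = 9.97/5.26 = 1.895.
Total gain g = 1 − 1/A = 1 − 1/1.895 = 0.4723.
Known gains sum to -0.0213 + 0.0727 + 0.513 = 0.5644.
g_dust = 0.4723 − 0.5644 = -0.09.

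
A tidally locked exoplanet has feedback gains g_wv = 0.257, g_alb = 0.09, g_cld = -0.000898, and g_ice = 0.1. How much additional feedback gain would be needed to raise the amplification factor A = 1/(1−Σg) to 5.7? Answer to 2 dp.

0.38

Current total gain = 0.446102.
Target gain for A = 5.7: g* = 1 − 1/5.7 = 0.8246.
Additional gain needed = 0.8246 − 0.446102 = 0.38.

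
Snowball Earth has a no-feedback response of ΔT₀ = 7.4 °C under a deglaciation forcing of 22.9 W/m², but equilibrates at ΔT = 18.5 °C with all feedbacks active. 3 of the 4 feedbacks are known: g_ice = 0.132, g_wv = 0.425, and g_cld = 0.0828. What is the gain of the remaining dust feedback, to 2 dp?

-0.04

Amplification A = ΔT/ΔT₀ = 18.5/7.4 = 2.5.
Total gain g = 1 − 1/A = 1 − 1/2.5 = 0.6.
Known gains sum to 0.132 + 0.425 + 0.0828 = 0.6398.
g_dust = 0.6 − 0.6398 = -0.04.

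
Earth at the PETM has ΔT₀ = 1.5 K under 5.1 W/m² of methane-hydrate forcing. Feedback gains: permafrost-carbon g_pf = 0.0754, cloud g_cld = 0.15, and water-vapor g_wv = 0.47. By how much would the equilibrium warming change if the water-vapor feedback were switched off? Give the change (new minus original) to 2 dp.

Original: g = 0.6954, ΔT = 1.5/(1−0.6954) = 4.9245 K.
Without water-vapor: g' = 0.2254, ΔT' = 1.5/(1−0.2254) = 1.9365 K.
Change = 1.9365 − 4.9245 = -2.99 K.

-2.99 K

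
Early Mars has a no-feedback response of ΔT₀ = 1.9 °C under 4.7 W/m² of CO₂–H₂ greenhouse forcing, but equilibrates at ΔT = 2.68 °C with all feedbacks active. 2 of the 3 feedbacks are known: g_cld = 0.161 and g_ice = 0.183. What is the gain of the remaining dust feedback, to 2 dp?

Amplification A = ΔT/ΔT₀ = 2.68/1.9 = 1.411.
Total gain g = 1 − 1/A = 1 − 1/1.411 = 0.2913.
Known gains sum to 0.161 + 0.183 = 0.344.
g_dust = 0.2913 − 0.344 = -0.05.

-0.05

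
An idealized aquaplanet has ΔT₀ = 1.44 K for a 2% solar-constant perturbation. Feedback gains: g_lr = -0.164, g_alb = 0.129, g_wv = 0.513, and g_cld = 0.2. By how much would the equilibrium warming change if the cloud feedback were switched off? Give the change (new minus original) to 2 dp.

-1.71 K

Original: g = 0.678, ΔT = 1.44/(1−0.678) = 4.4720 K.
Without cloud: g' = 0.478, ΔT' = 1.44/(1−0.478) = 2.7586 K.
Change = 2.7586 − 4.4720 = -1.71 K.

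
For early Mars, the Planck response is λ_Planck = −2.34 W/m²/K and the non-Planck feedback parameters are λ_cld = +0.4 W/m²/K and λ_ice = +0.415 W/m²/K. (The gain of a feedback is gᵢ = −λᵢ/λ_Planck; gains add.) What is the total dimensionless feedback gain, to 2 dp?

Convert to gains: g_cld = 0.4/2.34 = 0.1709; g_ice = 0.415/2.34 = 0.1774.
Total gain g = 0.3483.

0.35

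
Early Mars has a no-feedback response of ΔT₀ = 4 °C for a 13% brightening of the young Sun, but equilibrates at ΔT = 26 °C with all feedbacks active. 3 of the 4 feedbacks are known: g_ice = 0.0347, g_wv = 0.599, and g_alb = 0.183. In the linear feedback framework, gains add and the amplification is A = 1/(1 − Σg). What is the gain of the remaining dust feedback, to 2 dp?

0.03

Amplification A = ΔT/ΔT₀ = 26/4 = 6.5.
Total gain g = 1 − 1/A = 1 − 1/6.5 = 0.8462.
Known gains sum to 0.0347 + 0.599 + 0.183 = 0.8167.
g_dust = 0.8462 − 0.8167 = 0.03.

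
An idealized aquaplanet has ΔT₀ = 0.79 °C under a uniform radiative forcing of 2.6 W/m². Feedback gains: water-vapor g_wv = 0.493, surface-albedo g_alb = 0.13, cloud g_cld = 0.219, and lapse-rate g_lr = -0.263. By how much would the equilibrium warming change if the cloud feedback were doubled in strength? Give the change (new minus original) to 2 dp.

2.03 °C

Original: g = 0.579, ΔT = 0.79/(1−0.579) = 1.8765 °C.
With doubled cloud: g' = 0.798, ΔT' = 0.79/(1−0.798) = 3.9109 °C.
Change = 3.9109 − 1.8765 = 2.03 °C.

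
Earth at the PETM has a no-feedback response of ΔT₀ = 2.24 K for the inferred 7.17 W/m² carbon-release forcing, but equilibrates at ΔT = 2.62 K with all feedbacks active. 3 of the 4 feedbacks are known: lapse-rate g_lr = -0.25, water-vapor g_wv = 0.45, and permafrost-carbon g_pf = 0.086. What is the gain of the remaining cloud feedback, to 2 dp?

-0.14

Amplification A = ΔT/ΔT₀ = 2.62/2.24 = 1.17.
Total gain g = 1 − 1/A = 1 − 1/1.17 = 0.1453.
Known gains sum to -0.25 + 0.45 + 0.086 = 0.286.
g_cld = 0.1453 − 0.286 = -0.14.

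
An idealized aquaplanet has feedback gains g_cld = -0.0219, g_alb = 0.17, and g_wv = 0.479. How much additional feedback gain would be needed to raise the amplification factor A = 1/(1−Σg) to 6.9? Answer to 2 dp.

0.23

Current total gain = 0.6271.
Target gain for A = 6.9: g* = 1 − 1/6.9 = 0.8551.
Additional gain needed = 0.8551 − 0.6271 = 0.23.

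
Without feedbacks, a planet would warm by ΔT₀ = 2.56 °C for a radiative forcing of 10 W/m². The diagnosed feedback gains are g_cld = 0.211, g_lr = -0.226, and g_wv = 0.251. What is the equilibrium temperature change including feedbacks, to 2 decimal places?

3.35 °C

Total gain g = 0.211 − 0.226 + 0.251 = 0.236.
Amplification A = 1/(1 − 0.236) = 1.309.
ΔT = 2.56 × 1.309 = 3.35 °C.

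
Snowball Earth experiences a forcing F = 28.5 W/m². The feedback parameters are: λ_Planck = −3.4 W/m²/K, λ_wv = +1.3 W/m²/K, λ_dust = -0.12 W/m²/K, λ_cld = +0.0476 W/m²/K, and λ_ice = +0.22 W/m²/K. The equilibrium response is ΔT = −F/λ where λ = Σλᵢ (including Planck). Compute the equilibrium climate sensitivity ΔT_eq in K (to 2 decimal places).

14.60 K

Net feedback parameter λ = (−3.4) + (+1.3) + (-0.12) + (+0.0476) + (+0.22) = -1.9524 W/m²/K.
ΔT = −F/λ = −28.5/(-1.9524) = 14.60 K.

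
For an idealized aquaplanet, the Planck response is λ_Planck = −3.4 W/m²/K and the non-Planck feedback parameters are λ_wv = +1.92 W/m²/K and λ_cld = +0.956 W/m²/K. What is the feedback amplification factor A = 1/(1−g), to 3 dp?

6.489

Convert to gains: g_wv = 1.92/3.4 = 0.5647; g_cld = 0.956/3.4 = 0.2812.
Total gain g = 0.8459.
A = 1/(1 − 0.8459) = 6.489.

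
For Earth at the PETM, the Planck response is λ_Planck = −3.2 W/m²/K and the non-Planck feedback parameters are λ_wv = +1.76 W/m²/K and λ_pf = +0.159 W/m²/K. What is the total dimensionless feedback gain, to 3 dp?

Convert to gains: g_wv = 1.76/3.2 = 0.55; g_pf = 0.159/3.2 = 0.04969.
Total gain g = 0.59969.

0.600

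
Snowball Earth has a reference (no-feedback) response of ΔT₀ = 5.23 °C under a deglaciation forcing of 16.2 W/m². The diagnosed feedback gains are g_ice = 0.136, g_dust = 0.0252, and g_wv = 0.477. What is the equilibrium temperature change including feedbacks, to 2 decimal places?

Total gain g = 0.136 + 0.0252 + 0.477 = 0.6382.
Amplification A = 1/(1 − 0.6382) = 2.764.
ΔT = 5.23 × 2.764 = 14.46 °C.

14.46 °C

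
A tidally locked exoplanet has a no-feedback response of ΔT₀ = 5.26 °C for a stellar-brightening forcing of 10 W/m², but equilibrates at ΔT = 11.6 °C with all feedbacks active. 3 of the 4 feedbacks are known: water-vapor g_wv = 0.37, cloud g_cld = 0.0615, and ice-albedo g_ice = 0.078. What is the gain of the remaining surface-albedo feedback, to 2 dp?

0.04

Amplification A = ΔT/ΔT₀ = 11.6/5.26 = 2.205.
Total gain g = 1 − 1/A = 1 − 1/2.205 = 0.5465.
Known gains sum to 0.37 + 0.0615 + 0.078 = 0.5095.
g_alb = 0.5465 − 0.5095 = 0.04.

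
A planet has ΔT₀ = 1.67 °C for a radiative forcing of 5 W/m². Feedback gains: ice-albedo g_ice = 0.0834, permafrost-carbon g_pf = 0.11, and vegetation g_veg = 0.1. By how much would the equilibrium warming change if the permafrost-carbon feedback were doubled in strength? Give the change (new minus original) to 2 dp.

Original: g = 0.2934, ΔT = 1.67/(1−0.2934) = 2.3634 °C.
With doubled permafrost-carbon: g' = 0.4034, ΔT' = 1.67/(1−0.4034) = 2.7992 °C.
Change = 2.7992 − 2.3634 = 0.44 °C.

0.44 °C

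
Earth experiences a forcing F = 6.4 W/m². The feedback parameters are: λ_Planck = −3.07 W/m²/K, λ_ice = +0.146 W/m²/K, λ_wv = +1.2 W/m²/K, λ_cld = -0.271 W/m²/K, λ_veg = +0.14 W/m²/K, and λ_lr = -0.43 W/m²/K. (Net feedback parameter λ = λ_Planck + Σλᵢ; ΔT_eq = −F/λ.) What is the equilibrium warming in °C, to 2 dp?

2.80 °C

Net feedback parameter λ = (−3.07) + (+0.146) + (+1.2) + (-0.271) + (+0.14) + (-0.43) = -2.285 W/m²/K.
ΔT = −F/λ = −6.4/(-2.285) = 2.80 °C.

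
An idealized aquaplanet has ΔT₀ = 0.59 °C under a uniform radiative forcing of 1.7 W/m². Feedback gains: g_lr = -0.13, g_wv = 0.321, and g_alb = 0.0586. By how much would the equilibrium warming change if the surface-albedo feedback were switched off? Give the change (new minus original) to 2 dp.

Original: g = 0.2496, ΔT = 0.59/(1−0.2496) = 0.7862 °C.
Without surface-albedo: g' = 0.191, ΔT' = 0.59/(1−0.191) = 0.7293 °C.
Change = 0.7293 − 0.7862 = -0.06 °C.

-0.06 °C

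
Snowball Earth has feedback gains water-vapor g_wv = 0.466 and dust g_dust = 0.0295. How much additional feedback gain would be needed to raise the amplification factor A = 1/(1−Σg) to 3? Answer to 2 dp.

Current total gain = 0.4955.
Target gain for A = 3: g* = 1 − 1/3 = 0.6667.
Additional gain needed = 0.6667 − 0.4955 = 0.17.

0.17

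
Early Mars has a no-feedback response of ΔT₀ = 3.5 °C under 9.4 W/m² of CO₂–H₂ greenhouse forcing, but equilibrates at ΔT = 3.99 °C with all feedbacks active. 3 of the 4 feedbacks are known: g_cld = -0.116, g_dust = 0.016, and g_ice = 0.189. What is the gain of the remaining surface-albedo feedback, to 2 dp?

0.03

Amplification A = ΔT/ΔT₀ = 3.99/3.5 = 1.14.
Total gain g = 1 − 1/A = 1 − 1/1.14 = 0.1228.
Known gains sum to -0.116 + 0.016 + 0.189 = 0.089.
g_alb = 0.1228 − 0.089 = 0.03.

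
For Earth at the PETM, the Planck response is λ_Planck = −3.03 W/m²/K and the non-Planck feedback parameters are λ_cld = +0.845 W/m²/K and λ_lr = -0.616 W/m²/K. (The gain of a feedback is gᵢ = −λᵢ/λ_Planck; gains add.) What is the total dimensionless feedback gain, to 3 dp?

Convert to gains: g_cld = 0.845/3.03 = 0.2789; g_lr = -0.616/3.03 = -0.2033.
Total gain g = 0.0756.

0.076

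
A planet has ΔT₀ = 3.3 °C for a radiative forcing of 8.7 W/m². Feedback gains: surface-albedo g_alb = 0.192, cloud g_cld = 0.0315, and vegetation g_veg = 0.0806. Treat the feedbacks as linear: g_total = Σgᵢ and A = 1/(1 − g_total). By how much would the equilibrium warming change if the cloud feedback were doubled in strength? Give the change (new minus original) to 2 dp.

Original: g = 0.3041, ΔT = 3.3/(1−0.3041) = 4.7421 °C.
With doubled cloud: g' = 0.3356, ΔT' = 3.3/(1−0.3356) = 4.9669 °C.
Change = 4.9669 − 4.7421 = 0.22 °C.

0.22 °C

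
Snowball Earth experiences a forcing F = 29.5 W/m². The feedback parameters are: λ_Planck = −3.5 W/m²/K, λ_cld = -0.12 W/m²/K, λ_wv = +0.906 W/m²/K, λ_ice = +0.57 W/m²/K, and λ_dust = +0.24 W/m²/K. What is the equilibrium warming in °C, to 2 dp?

15.49 °C

Net feedback parameter λ = (−3.5) + (-0.12) + (+0.906) + (+0.57) + (+0.24) = -1.904 W/m²/K.
ΔT = −F/λ = −29.5/(-1.904) = 15.49 °C.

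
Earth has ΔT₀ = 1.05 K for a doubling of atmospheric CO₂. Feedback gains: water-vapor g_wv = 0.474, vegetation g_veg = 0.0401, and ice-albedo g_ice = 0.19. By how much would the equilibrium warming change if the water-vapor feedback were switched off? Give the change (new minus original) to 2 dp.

-2.18 K

Original: g = 0.7041, ΔT = 1.05/(1−0.7041) = 3.5485 K.
Without water-vapor: g' = 0.2301, ΔT' = 1.05/(1−0.2301) = 1.3638 K.
Change = 1.3638 − 3.5485 = -2.18 K.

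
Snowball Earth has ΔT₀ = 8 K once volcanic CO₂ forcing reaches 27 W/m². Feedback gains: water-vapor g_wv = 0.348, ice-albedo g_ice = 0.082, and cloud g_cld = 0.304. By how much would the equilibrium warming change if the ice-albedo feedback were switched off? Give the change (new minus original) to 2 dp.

Original: g = 0.734, ΔT = 8/(1−0.734) = 30.0752 K.
Without ice-albedo: g' = 0.652, ΔT' = 8/(1−0.652) = 22.9885 K.
Change = 22.9885 − 30.0752 = -7.09 K.

-7.09 K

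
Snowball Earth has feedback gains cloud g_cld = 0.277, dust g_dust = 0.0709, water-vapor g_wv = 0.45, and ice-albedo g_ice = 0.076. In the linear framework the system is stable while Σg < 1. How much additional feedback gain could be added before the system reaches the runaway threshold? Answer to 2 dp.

Current total gain = 0.277 + 0.0709 + 0.45 + 0.076 = 0.8739.
Margin to runaway = 1 − 0.8739 = 0.13.

0.13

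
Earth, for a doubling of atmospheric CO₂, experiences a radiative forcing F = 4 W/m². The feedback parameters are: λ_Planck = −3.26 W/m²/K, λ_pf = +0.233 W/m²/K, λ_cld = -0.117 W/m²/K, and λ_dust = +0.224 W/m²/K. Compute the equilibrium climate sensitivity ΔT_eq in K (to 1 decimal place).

1.4 K

Net feedback parameter λ = (−3.26) + (+0.233) + (-0.117) + (+0.224) = -2.92 W/m²/K.
ΔT = −F/λ = −4/(-2.92) = 1.4 K.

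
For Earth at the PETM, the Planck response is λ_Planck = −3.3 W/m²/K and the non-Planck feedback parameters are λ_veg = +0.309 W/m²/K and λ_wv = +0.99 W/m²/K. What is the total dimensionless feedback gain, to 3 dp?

0.394

Convert to gains: g_veg = 0.309/3.3 = 0.09364; g_wv = 0.99/3.3 = 0.3.
Total gain g = 0.39364.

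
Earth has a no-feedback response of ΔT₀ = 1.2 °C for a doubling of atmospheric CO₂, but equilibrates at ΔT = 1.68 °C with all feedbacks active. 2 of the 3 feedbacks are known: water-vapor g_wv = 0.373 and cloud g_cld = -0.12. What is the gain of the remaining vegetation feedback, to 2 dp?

0.03

Amplification A = ΔT/ΔT₀ = 1.68/1.2 = 1.4.
Total gain g = 1 − 1/A = 1 − 1/1.4 = 0.2857.
Known gains sum to 0.373 − 0.12 = 0.253.
g_veg = 0.2857 − 0.253 = 0.03.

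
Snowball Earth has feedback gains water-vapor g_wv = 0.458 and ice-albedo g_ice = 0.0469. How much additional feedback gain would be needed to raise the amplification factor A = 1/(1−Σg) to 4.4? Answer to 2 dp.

0.27

Current total gain = 0.5049.
Target gain for A = 4.4: g* = 1 − 1/4.4 = 0.7727.
Additional gain needed = 0.7727 − 0.5049 = 0.27.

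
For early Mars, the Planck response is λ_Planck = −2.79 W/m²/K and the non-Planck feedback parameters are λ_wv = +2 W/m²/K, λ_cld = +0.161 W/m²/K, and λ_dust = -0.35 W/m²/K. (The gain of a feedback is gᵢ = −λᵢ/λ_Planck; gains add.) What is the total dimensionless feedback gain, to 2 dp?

0.65

Convert to gains: g_wv = 2/2.79 = 0.7168; g_cld = 0.161/2.79 = 0.05771; g_dust = -0.35/2.79 = -0.1254.
Total gain g = 0.64911.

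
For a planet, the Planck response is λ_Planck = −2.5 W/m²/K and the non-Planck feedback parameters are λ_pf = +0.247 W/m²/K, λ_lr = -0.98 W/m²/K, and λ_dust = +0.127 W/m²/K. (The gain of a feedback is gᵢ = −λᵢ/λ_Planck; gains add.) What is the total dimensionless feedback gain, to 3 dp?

-0.242

Convert to gains: g_pf = 0.247/2.5 = 0.0988; g_lr = -0.98/2.5 = -0.392; g_dust = 0.127/2.5 = 0.0508.
Total gain g = -0.2424.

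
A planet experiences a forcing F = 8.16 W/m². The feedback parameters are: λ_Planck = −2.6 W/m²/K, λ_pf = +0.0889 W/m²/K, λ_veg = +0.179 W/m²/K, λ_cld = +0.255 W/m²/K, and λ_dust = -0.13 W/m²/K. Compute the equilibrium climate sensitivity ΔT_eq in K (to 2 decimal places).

Net feedback parameter λ = (−2.6) + (+0.0889) + (+0.179) + (+0.255) + (-0.13) = -2.2071 W/m²/K.
ΔT = −F/λ = −8.16/(-2.2071) = 3.70 K.

3.70 K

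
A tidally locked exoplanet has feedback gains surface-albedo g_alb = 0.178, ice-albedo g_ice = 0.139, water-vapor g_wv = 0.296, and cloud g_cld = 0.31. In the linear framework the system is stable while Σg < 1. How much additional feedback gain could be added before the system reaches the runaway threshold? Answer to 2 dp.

0.08

Current total gain = 0.178 + 0.139 + 0.296 + 0.31 = 0.923.
Margin to runaway = 1 − 0.923 = 0.08.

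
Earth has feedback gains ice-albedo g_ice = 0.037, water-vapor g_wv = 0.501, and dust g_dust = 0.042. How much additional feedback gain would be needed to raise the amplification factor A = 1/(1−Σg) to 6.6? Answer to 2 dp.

0.27

Current total gain = 0.58.
Target gain for A = 6.6: g* = 1 − 1/6.6 = 0.8485.
Additional gain needed = 0.8485 − 0.58 = 0.27.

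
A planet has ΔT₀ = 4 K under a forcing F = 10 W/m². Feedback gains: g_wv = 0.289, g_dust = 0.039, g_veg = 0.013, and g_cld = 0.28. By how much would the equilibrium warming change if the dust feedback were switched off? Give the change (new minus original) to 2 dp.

-0.98 K

Original: g = 0.621, ΔT = 4/(1−0.621) = 10.5541 K.
Without dust: g' = 0.582, ΔT' = 4/(1−0.582) = 9.5694 K.
Change = 9.5694 − 10.5541 = -0.98 K.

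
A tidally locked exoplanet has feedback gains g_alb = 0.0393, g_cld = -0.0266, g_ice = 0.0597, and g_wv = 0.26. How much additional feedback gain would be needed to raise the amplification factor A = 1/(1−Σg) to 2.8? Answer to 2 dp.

0.31

Current total gain = 0.3324.
Target gain for A = 2.8: g* = 1 − 1/2.8 = 0.6429.
Additional gain needed = 0.6429 − 0.3324 = 0.31.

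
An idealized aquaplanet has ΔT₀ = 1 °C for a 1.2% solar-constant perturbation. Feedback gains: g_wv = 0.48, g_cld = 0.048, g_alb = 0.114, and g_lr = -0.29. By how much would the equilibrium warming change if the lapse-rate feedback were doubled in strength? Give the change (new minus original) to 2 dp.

Original: g = 0.352, ΔT = 1/(1−0.352) = 1.5432 °C.
With doubled lapse-rate: g' = 0.062, ΔT' = 1/(1−0.062) = 1.0661 °C.
Change = 1.0661 − 1.5432 = -0.48 °C.

-0.48 °C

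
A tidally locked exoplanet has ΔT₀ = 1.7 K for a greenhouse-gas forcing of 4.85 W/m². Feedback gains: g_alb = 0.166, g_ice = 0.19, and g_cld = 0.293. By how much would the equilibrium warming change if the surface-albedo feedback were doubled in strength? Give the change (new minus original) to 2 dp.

Original: g = 0.649, ΔT = 1.7/(1−0.649) = 4.8433 K.
With doubled surface-albedo: g' = 0.815, ΔT' = 1.7/(1−0.815) = 9.1892 K.
Change = 9.1892 − 4.8433 = 4.35 K.

4.35 K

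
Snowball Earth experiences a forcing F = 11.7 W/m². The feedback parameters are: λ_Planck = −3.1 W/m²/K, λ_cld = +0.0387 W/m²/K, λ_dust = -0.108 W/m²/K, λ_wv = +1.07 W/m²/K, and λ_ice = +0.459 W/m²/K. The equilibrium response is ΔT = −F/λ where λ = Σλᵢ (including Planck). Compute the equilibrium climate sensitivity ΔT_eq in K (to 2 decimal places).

Net feedback parameter λ = (−3.1) + (+0.0387) + (-0.108) + (+1.07) + (+0.459) = -1.6403 W/m²/K.
ΔT = −F/λ = −11.7/(-1.6403) = 7.13 K.

7.13 K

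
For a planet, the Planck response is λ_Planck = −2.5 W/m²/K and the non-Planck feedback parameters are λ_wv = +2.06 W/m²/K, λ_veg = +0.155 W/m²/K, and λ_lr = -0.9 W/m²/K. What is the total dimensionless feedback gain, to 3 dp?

Convert to gains: g_wv = 2.06/2.5 = 0.824; g_veg = 0.155/2.5 = 0.062; g_lr = -0.9/2.5 = -0.36.
Total gain g = 0.526.

0.526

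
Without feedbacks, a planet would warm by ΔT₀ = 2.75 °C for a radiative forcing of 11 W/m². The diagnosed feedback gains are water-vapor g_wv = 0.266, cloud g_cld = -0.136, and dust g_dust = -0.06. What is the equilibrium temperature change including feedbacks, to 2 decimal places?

2.96 °C

Total gain g = 0.266 − 0.136 − 0.06 = 0.07.
Amplification A = 1/(1 − 0.07) = 1.075.
ΔT = 2.75 × 1.075 = 2.96 °C.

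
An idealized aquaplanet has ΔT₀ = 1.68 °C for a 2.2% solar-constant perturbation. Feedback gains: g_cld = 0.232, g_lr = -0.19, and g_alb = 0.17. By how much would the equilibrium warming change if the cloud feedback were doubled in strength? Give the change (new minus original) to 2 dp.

Original: g = 0.212, ΔT = 1.68/(1−0.212) = 2.1320 °C.
With doubled cloud: g' = 0.444, ΔT' = 1.68/(1−0.444) = 3.0216 °C.
Change = 3.0216 − 2.1320 = 0.89 °C.

0.89 °C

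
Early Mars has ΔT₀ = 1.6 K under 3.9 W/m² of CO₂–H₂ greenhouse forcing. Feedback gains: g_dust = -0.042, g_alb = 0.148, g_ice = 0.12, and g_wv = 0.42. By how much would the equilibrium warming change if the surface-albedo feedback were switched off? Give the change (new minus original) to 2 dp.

Original: g = 0.646, ΔT = 1.6/(1−0.646) = 4.5198 K.
Without surface-albedo: g' = 0.498, ΔT' = 1.6/(1−0.498) = 3.1873 K.
Change = 3.1873 − 4.5198 = -1.33 K.

-1.33 K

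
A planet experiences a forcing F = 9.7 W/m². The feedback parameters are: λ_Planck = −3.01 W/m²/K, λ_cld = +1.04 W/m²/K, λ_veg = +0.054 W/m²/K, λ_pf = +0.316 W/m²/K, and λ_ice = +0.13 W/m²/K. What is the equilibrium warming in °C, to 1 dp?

Net feedback parameter λ = (−3.01) + (+1.04) + (+0.054) + (+0.316) + (+0.13) = -1.47 W/m²/K.
ΔT = −F/λ = −9.7/(-1.47) = 6.6 °C.

6.6 °C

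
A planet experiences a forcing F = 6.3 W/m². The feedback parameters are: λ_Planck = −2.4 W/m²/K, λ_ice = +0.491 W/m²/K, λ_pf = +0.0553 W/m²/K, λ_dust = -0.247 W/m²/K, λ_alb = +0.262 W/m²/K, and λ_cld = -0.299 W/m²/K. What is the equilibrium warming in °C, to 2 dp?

Net feedback parameter λ = (−2.4) + (+0.491) + (+0.0553) + (-0.247) + (+0.262) + (-0.299) = -2.1377 W/m²/K.
ΔT = −F/λ = −6.3/(-2.1377) = 2.95 °C.

2.95 °C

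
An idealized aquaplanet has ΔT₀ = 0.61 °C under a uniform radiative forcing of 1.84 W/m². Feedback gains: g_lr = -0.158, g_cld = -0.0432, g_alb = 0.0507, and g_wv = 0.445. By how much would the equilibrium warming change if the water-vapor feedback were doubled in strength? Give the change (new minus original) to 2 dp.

Original: g = 0.2945, ΔT = 0.61/(1−0.2945) = 0.8646 °C.
With doubled water-vapor: g' = 0.7395, ΔT' = 0.61/(1−0.7395) = 2.3417 °C.
Change = 2.3417 − 0.8646 = 1.48 °C.

1.48 °C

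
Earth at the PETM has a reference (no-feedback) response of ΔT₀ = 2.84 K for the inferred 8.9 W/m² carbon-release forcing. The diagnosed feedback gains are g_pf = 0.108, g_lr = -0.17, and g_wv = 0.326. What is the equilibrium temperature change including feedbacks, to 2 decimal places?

3.86 K

Total gain g = 0.108 − 0.17 + 0.326 = 0.264.
Amplification A = 1/(1 − 0.264) = 1.359.
ΔT = 2.84 × 1.359 = 3.86 K.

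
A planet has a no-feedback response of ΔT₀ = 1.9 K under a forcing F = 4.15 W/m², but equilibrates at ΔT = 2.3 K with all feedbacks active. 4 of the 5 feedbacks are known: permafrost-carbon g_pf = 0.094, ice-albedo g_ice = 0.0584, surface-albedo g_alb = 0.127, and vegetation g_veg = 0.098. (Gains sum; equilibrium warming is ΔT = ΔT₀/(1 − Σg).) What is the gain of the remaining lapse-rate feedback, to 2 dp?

Amplification A = ΔT/ΔT₀ = 2.3/1.9 = 1.211.
Total gain g = 1 − 1/A = 1 − 1/1.211 = 0.1742.
Known gains sum to 0.094 + 0.0584 + 0.127 + 0.098 = 0.3774.
g_lr = 0.1742 − 0.3774 = -0.20.

-0.20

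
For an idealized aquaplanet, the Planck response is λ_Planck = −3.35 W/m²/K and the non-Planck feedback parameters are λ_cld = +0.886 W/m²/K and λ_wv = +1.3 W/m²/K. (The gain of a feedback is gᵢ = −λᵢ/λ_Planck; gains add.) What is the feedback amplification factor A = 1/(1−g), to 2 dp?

2.88

Convert to gains: g_cld = 0.886/3.35 = 0.2645; g_wv = 1.3/3.35 = 0.3881.
Total gain g = 0.6526.
A = 1/(1 − 0.6526) = 2.88.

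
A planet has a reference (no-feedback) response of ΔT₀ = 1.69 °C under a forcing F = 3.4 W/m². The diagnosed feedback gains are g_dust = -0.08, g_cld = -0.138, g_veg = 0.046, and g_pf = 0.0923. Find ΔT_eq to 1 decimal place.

Total gain g = -0.08 − 0.138 + 0.046 + 0.0923 = -0.0797.
Amplification A = 1/(1 + 0.0797) = 0.9262.
ΔT = 1.69 × 0.9262 = 1.6 °C.

1.6 °C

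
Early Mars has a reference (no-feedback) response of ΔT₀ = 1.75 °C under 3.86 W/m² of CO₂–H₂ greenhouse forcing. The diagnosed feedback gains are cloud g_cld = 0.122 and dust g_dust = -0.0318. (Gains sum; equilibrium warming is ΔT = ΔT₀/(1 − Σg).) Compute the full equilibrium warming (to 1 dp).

1.9 °C

Total gain g = 0.122 − 0.0318 = 0.0902.
Amplification A = 1/(1 − 0.0902) = 1.099.
ΔT = 1.75 × 1.099 = 1.9 °C.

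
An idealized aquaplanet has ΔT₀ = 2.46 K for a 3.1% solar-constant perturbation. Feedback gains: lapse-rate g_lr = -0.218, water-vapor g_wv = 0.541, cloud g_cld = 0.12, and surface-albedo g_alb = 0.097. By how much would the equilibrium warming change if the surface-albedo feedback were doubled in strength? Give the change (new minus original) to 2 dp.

Original: g = 0.54, ΔT = 2.46/(1−0.54) = 5.3478 K.
With doubled surface-albedo: g' = 0.637, ΔT' = 2.46/(1−0.637) = 6.7769 K.
Change = 6.7769 − 5.3478 = 1.43 K.

1.43 K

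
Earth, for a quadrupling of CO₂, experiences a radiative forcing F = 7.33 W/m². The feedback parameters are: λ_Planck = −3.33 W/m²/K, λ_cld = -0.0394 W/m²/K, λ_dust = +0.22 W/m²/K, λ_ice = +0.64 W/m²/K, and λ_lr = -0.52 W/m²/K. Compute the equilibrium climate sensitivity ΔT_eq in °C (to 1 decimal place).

2.4 °C

Net feedback parameter λ = (−3.33) + (-0.0394) + (+0.22) + (+0.64) + (-0.52) = -3.0294 W/m²/K.
ΔT = −F/λ = −7.33/(-3.0294) = 2.4 °C.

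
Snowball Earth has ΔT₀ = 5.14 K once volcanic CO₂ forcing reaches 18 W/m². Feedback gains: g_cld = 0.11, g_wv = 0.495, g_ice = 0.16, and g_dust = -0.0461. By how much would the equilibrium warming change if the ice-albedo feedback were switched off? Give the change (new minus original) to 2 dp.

Original: g = 0.7189, ΔT = 5.14/(1−0.7189) = 18.2853 K.
Without ice-albedo: g' = 0.5589, ΔT' = 5.14/(1−0.5589) = 11.6527 K.
Change = 11.6527 − 18.2853 = -6.63 K.

-6.63 K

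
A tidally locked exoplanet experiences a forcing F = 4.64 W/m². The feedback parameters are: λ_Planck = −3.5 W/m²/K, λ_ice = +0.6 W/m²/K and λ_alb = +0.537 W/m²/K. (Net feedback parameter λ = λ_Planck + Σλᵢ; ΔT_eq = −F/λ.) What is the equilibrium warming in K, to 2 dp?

Net feedback parameter λ = (−3.5) + (+0.6) + (+0.537) = -2.363 W/m²/K.
ΔT = −F/λ = −4.64/(-2.363) = 1.96 K.

1.96 K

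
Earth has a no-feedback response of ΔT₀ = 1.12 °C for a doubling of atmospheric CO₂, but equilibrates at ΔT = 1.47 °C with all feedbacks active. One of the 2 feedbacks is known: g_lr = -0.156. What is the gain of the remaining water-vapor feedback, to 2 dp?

Amplification A = ΔT/ΔT₀ = 1.47/1.12 = 1.312.
Total gain g = 1 − 1/A = 1 − 1/1.312 = 0.2378.
The known gain is -0.156.
g_wv = 0.2378 + 0.156 = 0.39.

0.39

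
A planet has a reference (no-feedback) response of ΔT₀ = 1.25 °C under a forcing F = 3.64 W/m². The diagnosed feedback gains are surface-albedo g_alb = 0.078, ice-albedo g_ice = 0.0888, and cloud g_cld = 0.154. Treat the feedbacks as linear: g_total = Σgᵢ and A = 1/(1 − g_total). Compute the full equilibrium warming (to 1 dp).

Total gain g = 0.078 + 0.0888 + 0.154 = 0.3208.
Amplification A = 1/(1 − 0.3208) = 1.472.
ΔT = 1.25 × 1.472 = 1.8 °C.

1.8 °C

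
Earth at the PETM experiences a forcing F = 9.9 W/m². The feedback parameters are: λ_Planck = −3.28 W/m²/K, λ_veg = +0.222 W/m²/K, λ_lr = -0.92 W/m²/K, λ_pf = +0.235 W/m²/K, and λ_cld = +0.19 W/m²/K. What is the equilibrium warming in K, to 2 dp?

2.79 K

Net feedback parameter λ = (−3.28) + (+0.222) + (-0.92) + (+0.235) + (+0.19) = -3.553 W/m²/K.
ΔT = −F/λ = −9.9/(-3.553) = 2.79 K.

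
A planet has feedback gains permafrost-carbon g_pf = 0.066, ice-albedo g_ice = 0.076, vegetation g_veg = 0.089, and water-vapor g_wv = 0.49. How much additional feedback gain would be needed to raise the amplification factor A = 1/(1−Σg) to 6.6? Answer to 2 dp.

0.13

Current total gain = 0.721.
Target gain for A = 6.6: g* = 1 − 1/6.6 = 0.8485.
Additional gain needed = 0.8485 − 0.721 = 0.13.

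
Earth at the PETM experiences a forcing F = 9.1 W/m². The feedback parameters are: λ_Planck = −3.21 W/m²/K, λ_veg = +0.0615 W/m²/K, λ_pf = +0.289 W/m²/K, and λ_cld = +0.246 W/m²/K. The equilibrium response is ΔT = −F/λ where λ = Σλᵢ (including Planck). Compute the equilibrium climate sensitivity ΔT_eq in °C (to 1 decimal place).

3.5 °C

Net feedback parameter λ = (−3.21) + (+0.0615) + (+0.289) + (+0.246) = -2.6135 W/m²/K.
ΔT = −F/λ = −9.1/(-2.6135) = 3.5 °C.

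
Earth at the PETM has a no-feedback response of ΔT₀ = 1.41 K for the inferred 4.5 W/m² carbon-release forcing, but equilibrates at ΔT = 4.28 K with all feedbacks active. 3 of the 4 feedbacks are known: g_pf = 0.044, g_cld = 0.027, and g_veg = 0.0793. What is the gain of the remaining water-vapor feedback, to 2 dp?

0.52

Amplification A = ΔT/ΔT₀ = 4.28/1.41 = 3.035.
Total gain g = 1 − 1/A = 1 − 1/3.035 = 0.6705.
Known gains sum to 0.044 + 0.027 + 0.0793 = 0.1503.
g_wv = 0.6705 − 0.1503 = 0.52.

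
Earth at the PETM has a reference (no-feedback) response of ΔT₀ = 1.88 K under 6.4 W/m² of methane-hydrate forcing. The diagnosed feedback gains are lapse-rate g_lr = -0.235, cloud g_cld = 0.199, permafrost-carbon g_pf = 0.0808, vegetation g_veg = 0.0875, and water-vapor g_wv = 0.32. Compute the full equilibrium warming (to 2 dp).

3.43 K

Total gain g = -0.235 + 0.199 + 0.0808 + 0.0875 + 0.32 = 0.4523.
Amplification A = 1/(1 − 0.4523) = 1.826.
ΔT = 1.88 × 1.826 = 3.43 K.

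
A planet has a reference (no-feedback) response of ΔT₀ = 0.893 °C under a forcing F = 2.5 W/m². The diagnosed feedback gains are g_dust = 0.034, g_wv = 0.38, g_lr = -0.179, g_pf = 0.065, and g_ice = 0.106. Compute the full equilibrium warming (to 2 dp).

1.50 °C

Total gain g = 0.034 + 0.38 − 0.179 + 0.065 + 0.106 = 0.406.
Amplification A = 1/(1 − 0.406) = 1.684.
ΔT = 0.893 × 1.684 = 1.50 °C.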